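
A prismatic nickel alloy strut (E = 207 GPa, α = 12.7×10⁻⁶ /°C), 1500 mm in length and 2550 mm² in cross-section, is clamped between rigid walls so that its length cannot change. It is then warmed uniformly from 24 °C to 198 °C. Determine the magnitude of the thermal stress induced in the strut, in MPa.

σ ≈ 457 MPa (compressive)

With length fixed, the mechanical strain must cancel the thermal strain αΔT = 12.7×10⁻⁶ × 174 = 2209.8×10⁻⁶.
The stress required to suppress this strain is σ = Eε = 207×10³ × 2209.8×10⁻⁶ = 457.4 MPa, compressive since the strut is trying to expand.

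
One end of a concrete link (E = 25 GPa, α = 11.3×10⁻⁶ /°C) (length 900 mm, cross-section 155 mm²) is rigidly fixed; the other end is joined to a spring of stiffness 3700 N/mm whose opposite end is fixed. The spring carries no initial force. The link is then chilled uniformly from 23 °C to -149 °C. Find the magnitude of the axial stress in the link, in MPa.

The unrestrained thermal change is αΔT L = 11.3×10⁻⁶ × 172 × 900 = 1.749 mm.
Let P be the tensile force in the spring. The link extends elastically by PL/(AE) and the spring stretches by P/k; together these equal δ_free.
P [ L/(AE) + 1/k ] = δ_free → P [ 900/(155×25×10³) + 1/(3700) ] = 1.749.
P = 1.749 / 0.0005025 = 3481 N.
σ = P/A = 3481/155 = 22.46 MPa.

σ ≈ 22.5 MPa (tensile)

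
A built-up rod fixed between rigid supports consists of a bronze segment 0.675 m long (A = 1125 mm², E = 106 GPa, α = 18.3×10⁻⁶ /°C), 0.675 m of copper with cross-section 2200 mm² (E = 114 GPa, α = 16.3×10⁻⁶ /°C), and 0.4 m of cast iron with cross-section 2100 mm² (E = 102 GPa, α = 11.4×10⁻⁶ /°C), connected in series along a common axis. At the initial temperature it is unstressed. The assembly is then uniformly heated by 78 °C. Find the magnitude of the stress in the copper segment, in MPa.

If the supports were absent, the total length change would be Σ αᵢΔT Lᵢ = 18.3×10⁻⁶×78×675 + 16.3×10⁻⁶×78×675 + 11.4×10⁻⁶×78×400 = 2.177 mm.
Since the ends are fixed, an axial force P builds up, equal in every segment, with P · Σ Lᵢ/(AᵢEᵢ) = δ_free.
The series flexibility is Σ Lᵢ/(AᵢEᵢ) = 675/(1125×106×10³) + 675/(2200×114×10³) + 400/(2100×102×10³) = 1.022×10⁻⁵ mm/N.
Hence P = δ_free / Σ(L/AE) = 2.177/1.022×10⁻⁵ = 213.1 kN (compressive).
σ_{copper} = P / A = 213100 / 2200 = 96.85 MPa.

σ ≈ 96.8 MPa (compressive)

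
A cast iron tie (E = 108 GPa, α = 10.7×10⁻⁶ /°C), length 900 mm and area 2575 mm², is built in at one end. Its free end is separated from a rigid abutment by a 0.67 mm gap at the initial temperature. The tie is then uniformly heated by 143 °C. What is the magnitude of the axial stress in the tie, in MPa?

σ ≈ 84.9 MPa (compressive)

If the wall were absent the tie would grow by αΔT L = 10.7×10⁻⁶ × 143 × 900 = 1.377 mm.
After closing the 0.67 mm clearance, 1.377 − 0.67 = 0.7071 mm of expansion remains to be suppressed by the wall.
Compatibility: PL/(AE) = 0.7071 mm, so σ = P/A = E × (0.7071/900) = 84.85 MPa.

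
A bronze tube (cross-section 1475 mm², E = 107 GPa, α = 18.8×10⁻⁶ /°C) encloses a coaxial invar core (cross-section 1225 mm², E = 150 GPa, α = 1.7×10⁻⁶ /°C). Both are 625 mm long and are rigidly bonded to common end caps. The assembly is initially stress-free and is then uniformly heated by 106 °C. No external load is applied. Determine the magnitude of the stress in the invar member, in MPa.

Equilibrium of a rigid end plate with no external load gives equal and opposite internal forces ±P in the two members. Since α_{bronze} > α_{invar}, heating drives the bronze into compression and the invar into tension.
Equating the net (thermal + elastic) strains gives |α₁ − α₂|·ΔT = P·[1/(A₁E₁) + 1/(A₂E₂)].
|α₁ − α₂|·ΔT = 17.1×10⁻⁶ × 106 = 0.001813.
1/(A₁E₁) + 1/(A₂E₂) = 1/(1475×107×10³) + 1/(1225×150×10³) = 1.178×10⁻⁸ N⁻¹.
P = 0.001813 / 1.178×10⁻⁸ = 153900 N = 153.9 kN.
σ_{invar} = P/A₂ = 153900/1225 = 125.6 MPa, tensile.

σ ≈ 126 MPa (tensile)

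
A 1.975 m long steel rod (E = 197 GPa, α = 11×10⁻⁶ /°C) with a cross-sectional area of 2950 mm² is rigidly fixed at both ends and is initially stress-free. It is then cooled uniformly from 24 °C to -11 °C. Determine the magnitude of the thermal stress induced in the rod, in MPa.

The supports are rigid, so the total axial strain is zero. The restrained thermal strain is ε = αΔT = 11×10⁻⁶ × 35 = 385×10⁻⁶.
σ = EαΔT = 197×10³ × 11×10⁻⁶ × 35 = 75.84 MPa (tensile; the rod is trying to contract).

σ ≈ 75.8 MPa (tensile)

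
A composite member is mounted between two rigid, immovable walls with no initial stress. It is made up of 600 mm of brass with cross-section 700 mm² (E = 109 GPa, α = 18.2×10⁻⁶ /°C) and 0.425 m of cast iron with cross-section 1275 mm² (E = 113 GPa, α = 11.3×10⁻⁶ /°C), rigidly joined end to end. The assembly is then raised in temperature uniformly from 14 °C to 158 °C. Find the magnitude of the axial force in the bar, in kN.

P ≈ 209 kN (compressive)

With the walls removed the bar would change length by δ_free = Σ αᵢΔT Lᵢ = 18.2×10⁻⁶×144×600 + 11.3×10⁻⁶×144×425 = 2.264 mm.
The rigid supports impose zero overall length change; the single axial force P common to all segments must satisfy P Σ Lᵢ/(AᵢEᵢ) = δ_free.
The series flexibility is Σ Lᵢ/(AᵢEᵢ) = 600/(700×109×10³) + 425/(1275×113×10³) = 1.081×10⁻⁵ mm/N.
Hence P = δ_free / Σ(L/AE) = 2.264/1.081×10⁻⁵ = 209.4 kN (compressive).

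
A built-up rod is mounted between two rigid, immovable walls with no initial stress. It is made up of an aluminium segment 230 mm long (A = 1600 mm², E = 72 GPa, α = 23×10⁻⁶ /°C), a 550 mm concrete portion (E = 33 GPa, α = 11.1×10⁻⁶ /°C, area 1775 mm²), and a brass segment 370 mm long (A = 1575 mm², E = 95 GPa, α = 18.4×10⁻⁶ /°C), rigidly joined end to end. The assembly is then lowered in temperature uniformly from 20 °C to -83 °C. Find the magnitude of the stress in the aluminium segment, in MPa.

If the supports were absent, the total length change would be Σ αᵢΔT Lᵢ = 23×10⁻⁶×103×230 + 11.1×10⁻⁶×103×550 + 18.4×10⁻⁶×103×370 = 1.875 mm.
The rigid supports impose zero overall length change; the single axial force P common to all segments must satisfy P Σ Lᵢ/(AᵢEᵢ) = δ_free.
The series flexibility is Σ Lᵢ/(AᵢEᵢ) = 230/(1600×72×10³) + 550/(1775×33×10³) + 370/(1575×95×10³) = 1.386×10⁻⁵ mm/N.
Hence P = δ_free / Σ(L/AE) = 1.875/1.386×10⁻⁵ = 135.3 kN (tensile).
σ_{aluminium} = P / A = 135300 / 1600 = 84.55 MPa.

σ ≈ 84.6 MPa (tensile)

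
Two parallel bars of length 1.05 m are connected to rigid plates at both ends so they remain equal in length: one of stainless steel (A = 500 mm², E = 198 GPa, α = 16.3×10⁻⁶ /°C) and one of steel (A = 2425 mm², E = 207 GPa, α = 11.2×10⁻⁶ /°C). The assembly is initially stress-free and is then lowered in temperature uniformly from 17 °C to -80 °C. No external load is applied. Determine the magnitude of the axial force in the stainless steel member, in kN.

Both members must finish at the same length. With the larger α, the stainless steel tends to over-contract; the plates restrain it, putting the stainless steel in tension and the steel in compression. With no external load the two internal forces are equal and opposite, magnitude P.
Compatibility of the two members (thermal + elastic change equal): (α₁ − α₂)ΔT = P·[1/(A₁E₁) + 1/(A₂E₂)].
|α₁ − α₂|·ΔT = 5.1×10⁻⁶ × 97 = 0.0004947.
1/(A₁E₁) + 1/(A₂E₂) = 1/(500×198×10³) + 1/(2425×207×10³) = 1.209×10⁻⁸ N⁻¹.
So P = 0.0004947 / 1.209×10⁻⁸ = 40.91 kN.

P ≈ 40.9 kN (tensile in the stainless steel)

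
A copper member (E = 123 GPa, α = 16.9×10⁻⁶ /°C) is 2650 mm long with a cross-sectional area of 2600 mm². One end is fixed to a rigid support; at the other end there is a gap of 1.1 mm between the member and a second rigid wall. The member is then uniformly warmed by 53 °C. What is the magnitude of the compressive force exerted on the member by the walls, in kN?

P ≈ 154 kN

If the wall were absent the member would grow by αΔT L = 16.9×10⁻⁶ × 53 × 2650 = 2.374 mm.
The gap closes (δ_free > 1.1 mm) and the wall then resists a further 2.374 − 1.1 = 1.274 mm of expansion.
That suppressed elongation corresponds to σ = E·Δ/L = 123×10³ × 1.274/2650 = 59.11 MPa.
Force on the wall = σA = 59.11 × 2600 mm² = 153.7 kN.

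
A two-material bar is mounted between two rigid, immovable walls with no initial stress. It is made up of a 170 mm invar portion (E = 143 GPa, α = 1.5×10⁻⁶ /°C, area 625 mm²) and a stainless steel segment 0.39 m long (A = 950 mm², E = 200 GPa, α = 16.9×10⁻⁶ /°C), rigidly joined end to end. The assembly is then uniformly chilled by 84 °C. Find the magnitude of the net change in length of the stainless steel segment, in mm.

Free thermal contraction of the whole bar: Σ αᵢΔT Lᵢ = 1.5×10⁻⁶×84×170 + 16.9×10⁻⁶×84×390 = 0.5751 mm.
The rigid supports impose zero overall length change; the single axial force P common to all segments must satisfy P Σ Lᵢ/(AᵢEᵢ) = δ_free.
The series flexibility is Σ Lᵢ/(AᵢEᵢ) = 170/(625×143×10³) + 390/(950×200×10³) = 3.955×10⁻⁶ mm/N.
So P = 0.5751 / 3.955×10⁻⁶ = 145.4 kN, tensile.
For the stainless steel segment, free thermal change = 16.9×10⁻⁶×84×390 = 0.5536 mm and elastic change from P = 145400×390/(950×200×10³) = 0.2985 mm; these oppose, so the net change is 0.255 mm (segment shortens).

|ΔL| ≈ 0.255 mm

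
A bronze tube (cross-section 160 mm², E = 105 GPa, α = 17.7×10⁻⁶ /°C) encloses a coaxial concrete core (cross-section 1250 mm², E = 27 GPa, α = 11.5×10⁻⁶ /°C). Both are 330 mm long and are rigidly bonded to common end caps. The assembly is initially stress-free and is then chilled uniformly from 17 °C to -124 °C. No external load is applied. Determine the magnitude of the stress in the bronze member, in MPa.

Equilibrium of a rigid end plate with no external load gives equal and opposite internal forces ±P in the two members. Since α_{bronze} > α_{concrete}, cooling drives the bronze into tension and the concrete into compression.
Compatibility of the two members (thermal + elastic change equal): (α₁ − α₂)ΔT = P·[1/(A₁E₁) + 1/(A₂E₂)].
|α₁ − α₂|·ΔT = 6.2×10⁻⁶ × 141 = 0.0008742.
1/(A₁E₁) + 1/(A₂E₂) = 1/(160×105×10³) + 1/(1250×27×10³) = 8.915×10⁻⁸ N⁻¹.
So P = 0.0008742 / 8.915×10⁻⁸ = 9.806 kN.
σ_{bronze} = P/A₁ = 9806/160 = 61.28 MPa, tensile.

σ ≈ 61.3 MPa (tensile)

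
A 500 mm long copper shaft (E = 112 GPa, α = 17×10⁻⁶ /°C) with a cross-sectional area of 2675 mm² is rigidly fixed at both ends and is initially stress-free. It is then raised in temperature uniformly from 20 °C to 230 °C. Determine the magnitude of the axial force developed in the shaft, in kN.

Full restraint means ε = 0, so the stress is σ = EαΔT = 112×10³ × 17×10⁻⁶ × 210 = 399.8 MPa.
P = AEαΔT = 2675 × 112×10³ × 17×10⁻⁶ × 210 = 1070 kN (compressive).

P ≈ 1070 kN (compressive)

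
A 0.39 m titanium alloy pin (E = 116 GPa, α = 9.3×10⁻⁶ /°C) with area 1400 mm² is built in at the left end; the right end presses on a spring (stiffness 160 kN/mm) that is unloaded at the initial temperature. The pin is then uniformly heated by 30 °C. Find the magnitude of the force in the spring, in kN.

If the spring were absent the pin would lengthen by αΔT L = 9.3×10⁻⁶ × 30 × 390 = 0.1088 mm.
Let P be the compressive force at the spring. The pin shortens elastically by PL/(AE) and the spring compresses by P/k; together these equal δ_free.
So P = δ_free / [L/(AE) + 1/k] = 0.1088 / [ 390/(1400×116×10³) + 1/(160×10³) ].
P = 0.1088 / 8.651×10⁻⁶ = 12580 N.

P ≈ 12.6 kN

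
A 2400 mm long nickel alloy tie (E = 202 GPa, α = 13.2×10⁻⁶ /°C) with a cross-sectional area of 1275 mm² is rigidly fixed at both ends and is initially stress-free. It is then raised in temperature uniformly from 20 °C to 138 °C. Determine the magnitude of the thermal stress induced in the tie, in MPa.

σ ≈ 315 MPa (compressive)

Because both ends are immovable the net strain is zero, and the suppressed thermal strain is αΔT = 13.2×10⁻⁶ × 118 = 1557.6×10⁻⁶.
σ = EαΔT = 202×10³ × 13.2×10⁻⁶ × 118 = 314.6 MPa (compressive; the tie is trying to expand).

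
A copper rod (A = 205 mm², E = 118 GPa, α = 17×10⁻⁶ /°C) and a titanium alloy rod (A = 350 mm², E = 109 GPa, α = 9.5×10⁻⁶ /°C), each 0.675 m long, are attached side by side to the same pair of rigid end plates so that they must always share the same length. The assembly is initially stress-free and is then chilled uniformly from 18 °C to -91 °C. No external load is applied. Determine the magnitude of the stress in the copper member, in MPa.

The copper has the larger α, so on cooling it would change length more than the titanium alloy if both were free. The rigid plates force a common final length, so the copper is put into tension and the titanium alloy into compression, with equal and opposite forces P (no external load).
Setting the final lengths equal and cancelling L: (α₁ − α₂)ΔT = P/(A₁E₁) + P/(A₂E₂).
|α₁ − α₂|·ΔT = 7.5×10⁻⁶ × 109 = 0.0008175.
1/(A₁E₁) + 1/(A₂E₂) = 1/(205×118×10³) + 1/(350×109×10³) = 6.755×10⁻⁸ N⁻¹.
P = 0.0008175 / 6.755×10⁻⁸ = 12100 N = 12.1 kN.
σ_{copper} = P/A₁ = 12100/205 = 59.03 MPa, tensile.

σ ≈ 59 MPa (tensile)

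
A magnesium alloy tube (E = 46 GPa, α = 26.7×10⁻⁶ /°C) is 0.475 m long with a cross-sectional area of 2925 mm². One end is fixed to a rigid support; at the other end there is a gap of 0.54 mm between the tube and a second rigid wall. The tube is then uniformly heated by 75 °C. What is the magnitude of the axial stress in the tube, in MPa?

σ ≈ 39.8 MPa (compressive)

Free thermal elongation = αΔT L = 26.7×10⁻⁶ × 75 × 475 = 0.9512 mm.
The gap closes (δ_free > 0.54 mm) and the wall then resists a further 0.9512 − 0.54 = 0.4112 mm of expansion.
So σ = E(δ_free − g)/L = 46×10³ × 0.4112/475 = 39.82 MPa.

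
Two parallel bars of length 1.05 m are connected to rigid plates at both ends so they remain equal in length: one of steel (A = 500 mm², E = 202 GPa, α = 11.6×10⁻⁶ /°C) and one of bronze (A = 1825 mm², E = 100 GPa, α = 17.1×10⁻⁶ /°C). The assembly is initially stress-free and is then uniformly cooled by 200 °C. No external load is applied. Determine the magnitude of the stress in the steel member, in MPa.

Equilibrium of a rigid end plate with no external load gives equal and opposite internal forces ±P in the two members. Since α_{bronze} > α_{steel}, cooling drives the bronze into tension and the steel into compression.
Equating the net (thermal + elastic) strains gives |α₁ − α₂|·ΔT = P·[1/(A₁E₁) + 1/(A₂E₂)].
|α₁ − α₂|·ΔT = 5.5×10⁻⁶ × 200 = 0.0011.
1/(A₁E₁) + 1/(A₂E₂) = 1/(500×202×10³) + 1/(1825×100×10³) = 1.538×10⁻⁸ N⁻¹.
So P = 0.0011 / 1.538×10⁻⁸ = 71.52 kN.
σ_{steel} = P/A₁ = 71520/500 = 143 MPa, compressive.

σ ≈ 143 MPa (compressive)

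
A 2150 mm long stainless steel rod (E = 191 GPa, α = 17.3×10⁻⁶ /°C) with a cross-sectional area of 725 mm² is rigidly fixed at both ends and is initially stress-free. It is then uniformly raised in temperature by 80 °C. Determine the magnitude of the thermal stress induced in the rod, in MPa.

σ ≈ 264 MPa (compressive)

The supports are rigid, so the total axial strain is zero. The restrained thermal strain is ε = αΔT = 17.3×10⁻⁶ × 80 = 1384×10⁻⁶.
The stress required to suppress this strain is σ = Eε = 191×10³ × 1384×10⁻⁶ = 264.3 MPa, compressive since the rod is trying to expand.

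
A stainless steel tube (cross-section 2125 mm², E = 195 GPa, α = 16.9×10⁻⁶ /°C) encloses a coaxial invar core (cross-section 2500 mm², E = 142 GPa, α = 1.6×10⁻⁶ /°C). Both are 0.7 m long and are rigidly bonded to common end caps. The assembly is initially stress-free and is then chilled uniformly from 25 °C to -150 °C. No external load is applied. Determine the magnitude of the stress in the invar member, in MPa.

Both members must finish at the same length. With the larger α, the stainless steel tends to over-contract; the plates restrain it, putting the stainless steel in tension and the invar in compression. With no external load the two internal forces are equal and opposite, magnitude P.
Compatibility of the two members (thermal + elastic change equal): (α₁ − α₂)ΔT = P·[1/(A₁E₁) + 1/(A₂E₂)].
|α₁ − α₂|·ΔT = 15.3×10⁻⁶ × 175 = 0.002677.
1/(A₁E₁) + 1/(A₂E₂) = 1/(2125×195×10³) + 1/(2500×142×10³) = 5.23×10⁻⁹ N⁻¹.
P = 0.002677 / 5.23×10⁻⁹ = 511900 N = 511.9 kN.
σ_{invar} = P/A₂ = 511900/2500 = 204.8 MPa, compressive.

σ ≈ 205 MPa (compressive)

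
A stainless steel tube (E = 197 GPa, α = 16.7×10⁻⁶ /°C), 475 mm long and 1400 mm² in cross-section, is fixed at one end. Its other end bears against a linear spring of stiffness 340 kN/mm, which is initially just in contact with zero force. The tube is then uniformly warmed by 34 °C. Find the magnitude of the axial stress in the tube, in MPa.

σ ≈ 41.3 MPa (compressive)

Free thermal expansion: δ_free = αΔT L = 16.7×10⁻⁶ × 34 × 475 = 0.2697 mm.
With a force P in the spring, the elastic change of the tube is PL/(AE) and that of the spring is P/k; compatibility requires their sum to equal δ_free.
So P = δ_free / [L/(AE) + 1/k] = 0.2697 / [ 475/(1400×197×10³) + 1/(340×10³) ].
P = 0.2697 / 4.663×10⁻⁶ = 57830 N.
σ = P/A = 57830/1400 = 41.31 MPa.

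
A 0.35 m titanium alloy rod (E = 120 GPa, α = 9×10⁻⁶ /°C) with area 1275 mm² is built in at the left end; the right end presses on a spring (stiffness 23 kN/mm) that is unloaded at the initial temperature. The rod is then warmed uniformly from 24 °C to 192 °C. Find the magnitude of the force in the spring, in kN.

The unrestrained thermal change is αΔT L = 9×10⁻⁶ × 168 × 350 = 0.5292 mm.
Let P be the compressive force at the spring. The rod shortens elastically by PL/(AE) and the spring compresses by P/k; together these equal δ_free.
P [ L/(AE) + 1/k ] = δ_free → P [ 350/(1275×120×10³) + 1/(23×10³) ] = 0.5292.
P = 0.5292 / 4.577×10⁻⁵ = 11560 N.

P ≈ 11.6 kN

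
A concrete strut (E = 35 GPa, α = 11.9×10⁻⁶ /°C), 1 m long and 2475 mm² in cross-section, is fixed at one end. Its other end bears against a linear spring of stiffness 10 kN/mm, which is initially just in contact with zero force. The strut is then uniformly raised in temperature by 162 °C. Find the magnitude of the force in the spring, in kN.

P ≈ 17.3 kN

The unrestrained thermal change is αΔT L = 11.9×10⁻⁶ × 162 × 1000 = 1.928 mm.
Let P be the compressive force at the spring. The strut shortens elastically by PL/(AE) and the spring compresses by P/k; together these equal δ_free.
P [ L/(AE) + 1/k ] = δ_free → P [ 1000/(2475×35×10³) + 1/(10×10³) ] = 1.928.
P = 1.928 / 0.0001115 = 17280 N.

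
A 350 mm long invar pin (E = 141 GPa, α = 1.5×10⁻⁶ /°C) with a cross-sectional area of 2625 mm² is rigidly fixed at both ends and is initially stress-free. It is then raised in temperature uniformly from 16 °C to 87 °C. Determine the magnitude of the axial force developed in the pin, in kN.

P ≈ 39.4 kN (compressive)

The ends cannot move, so σ = EαΔT = 141×10³ × 1.5×10⁻⁶ × 71 = 15.02 MPa.
Axial force P = σA = 15.02 × 2625 = 39420 N = 39.42 kN, compressive.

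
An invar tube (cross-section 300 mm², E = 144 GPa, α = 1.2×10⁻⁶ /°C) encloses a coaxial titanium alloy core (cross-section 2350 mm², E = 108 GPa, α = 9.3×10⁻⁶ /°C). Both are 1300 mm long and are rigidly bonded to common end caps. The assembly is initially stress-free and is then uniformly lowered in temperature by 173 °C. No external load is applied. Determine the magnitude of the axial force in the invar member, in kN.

Both members must finish at the same length. With the larger α, the titanium alloy tends to over-contract; the plates restrain it, putting the titanium alloy in tension and the invar in compression. With no external load the two internal forces are equal and opposite, magnitude P.
Compatibility of the two members (thermal + elastic change equal): (α₁ − α₂)ΔT = P·[1/(A₁E₁) + 1/(A₂E₂)].
|α₁ − α₂|·ΔT = 8.1×10⁻⁶ × 173 = 0.001401.
1/(A₁E₁) + 1/(A₂E₂) = 1/(300×144×10³) + 1/(2350×108×10³) = 2.709×10⁻⁸ N⁻¹.
P = 0.001401 / 2.709×10⁻⁸ = 51730 N = 51.73 kN.

P ≈ 51.7 kN (compressive in the invar)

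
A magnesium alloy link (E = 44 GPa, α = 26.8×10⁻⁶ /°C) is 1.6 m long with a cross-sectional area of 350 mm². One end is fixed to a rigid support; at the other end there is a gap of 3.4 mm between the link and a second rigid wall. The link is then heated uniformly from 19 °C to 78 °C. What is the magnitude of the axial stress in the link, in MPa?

σ ≈ 0 MPa

If the wall were absent the link would grow by αΔT L = 26.8×10⁻⁶ × 59 × 1600 = 2.53 mm.
Since δ_free = 2.53 mm is less than the 3.4 mm gap, the link never touches the wall. No axial force develops.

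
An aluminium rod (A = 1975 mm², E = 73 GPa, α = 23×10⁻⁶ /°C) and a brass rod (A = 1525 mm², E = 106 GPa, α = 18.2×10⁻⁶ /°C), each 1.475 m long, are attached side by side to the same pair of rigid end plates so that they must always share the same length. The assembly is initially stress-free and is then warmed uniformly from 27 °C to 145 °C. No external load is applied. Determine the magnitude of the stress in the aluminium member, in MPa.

σ ≈ 21.9 MPa (compressive)

Both members must finish at the same length. With the larger α, the aluminium tends to over-expand; the plates restrain it, putting the aluminium in compression and the brass in tension. With no external load the two internal forces are equal and opposite, magnitude P.
Equating the net (thermal + elastic) strains gives |α₁ − α₂|·ΔT = P·[1/(A₁E₁) + 1/(A₂E₂)].
|α₁ − α₂|·ΔT = 4.8×10⁻⁶ × 118 = 0.0005664.
1/(A₁E₁) + 1/(A₂E₂) = 1/(1975×73×10³) + 1/(1525×106×10³) = 1.312×10⁻⁸ N⁻¹.
So P = 0.0005664 / 1.312×10⁻⁸ = 43.16 kN.
σ_{aluminium} = P/A₁ = 43160/1975 = 21.85 MPa, compressive.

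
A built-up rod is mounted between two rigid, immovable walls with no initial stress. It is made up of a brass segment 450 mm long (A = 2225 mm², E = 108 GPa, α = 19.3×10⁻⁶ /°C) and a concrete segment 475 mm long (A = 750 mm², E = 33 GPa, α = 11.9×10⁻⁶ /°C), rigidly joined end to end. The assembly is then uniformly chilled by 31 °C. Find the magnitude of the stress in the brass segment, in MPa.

σ ≈ 9.48 MPa (tensile)

If the supports were absent, the total length change would be Σ αᵢΔT Lᵢ = 19.3×10⁻⁶×31×450 + 11.9×10⁻⁶×31×475 = 0.4445 mm.
Since the ends are fixed, an axial force P builds up, equal in every segment, with P · Σ Lᵢ/(AᵢEᵢ) = δ_free.
Σ Lᵢ/(AᵢEᵢ) = 450/(2225×108×10³) + 475/(750×33×10³) = 2.106×10⁻⁵ mm/N.
So P = 0.4445 / 2.106×10⁻⁵ = 21.1 kN, tensile.
σ_{brass} = P / A = 21100 / 2225 = 9.483 MPa.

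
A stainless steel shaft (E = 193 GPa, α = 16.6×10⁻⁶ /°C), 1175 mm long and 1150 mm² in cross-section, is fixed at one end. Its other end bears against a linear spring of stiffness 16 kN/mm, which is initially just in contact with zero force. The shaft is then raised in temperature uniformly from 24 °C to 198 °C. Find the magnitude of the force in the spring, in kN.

P ≈ 50.1 kN

The unrestrained thermal change is αΔT L = 16.6×10⁻⁶ × 174 × 1175 = 3.394 mm.
With a force P in the spring, the elastic change of the shaft is PL/(AE) and that of the spring is P/k; compatibility requires their sum to equal δ_free.
So P = δ_free / [L/(AE) + 1/k] = 3.394 / [ 1175/(1150×193×10³) + 1/(16×10³) ].
P = 3.394 / 6.779×10⁻⁵ = 50060 N.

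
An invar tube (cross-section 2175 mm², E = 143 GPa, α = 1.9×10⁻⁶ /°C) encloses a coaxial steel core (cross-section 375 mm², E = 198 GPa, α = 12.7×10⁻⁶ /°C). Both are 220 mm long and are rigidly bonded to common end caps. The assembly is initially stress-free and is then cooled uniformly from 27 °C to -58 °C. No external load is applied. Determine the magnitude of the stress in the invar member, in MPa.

Both members must finish at the same length. With the larger α, the steel tends to over-contract; the plates restrain it, putting the steel in tension and the invar in compression. With no external load the two internal forces are equal and opposite, magnitude P.
Compatibility of the two members (thermal + elastic change equal): (α₁ − α₂)ΔT = P·[1/(A₁E₁) + 1/(A₂E₂)].
|α₁ − α₂|·ΔT = 10.8×10⁻⁶ × 85 = 0.000918.
1/(A₁E₁) + 1/(A₂E₂) = 1/(2175×143×10³) + 1/(375×198×10³) = 1.668×10⁻⁸ N⁻¹.
So P = 0.000918 / 1.668×10⁻⁸ = 55.03 kN.
σ_{invar} = P/A₁ = 55030/2175 = 25.3 MPa, compressive.

σ ≈ 25.3 MPa (compressive)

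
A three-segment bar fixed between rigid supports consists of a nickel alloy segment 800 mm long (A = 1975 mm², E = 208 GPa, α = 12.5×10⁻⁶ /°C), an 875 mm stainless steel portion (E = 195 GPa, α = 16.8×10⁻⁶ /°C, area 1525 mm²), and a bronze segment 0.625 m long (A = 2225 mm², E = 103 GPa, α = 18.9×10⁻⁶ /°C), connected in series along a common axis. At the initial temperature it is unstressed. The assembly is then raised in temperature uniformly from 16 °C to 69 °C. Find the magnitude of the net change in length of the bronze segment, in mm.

|ΔL| ≈ 0.0668 mm

Free thermal expansion of the whole bar: Σ αᵢΔT Lᵢ = 12.5×10⁻⁶×53×800 + 16.8×10⁻⁶×53×875 + 18.9×10⁻⁶×53×625 = 1.935 mm.
Since the ends are fixed, an axial force P builds up, equal in every segment, with P · Σ Lᵢ/(AᵢEᵢ) = δ_free.
The series flexibility is Σ Lᵢ/(AᵢEᵢ) = 800/(1975×208×10³) + 875/(1525×195×10³) + 625/(2225×103×10³) = 7.617×10⁻⁶ mm/N.
So P = 1.935 / 7.617×10⁻⁶ = 254.1 kN, compressive.
For the bronze segment, free thermal change = 18.9×10⁻⁶×53×625 = 0.6261 mm and elastic change from P = 254100×625/(2225×103×10³) = 0.6929 mm; these oppose, so the net change is 0.0668 mm (segment shortens).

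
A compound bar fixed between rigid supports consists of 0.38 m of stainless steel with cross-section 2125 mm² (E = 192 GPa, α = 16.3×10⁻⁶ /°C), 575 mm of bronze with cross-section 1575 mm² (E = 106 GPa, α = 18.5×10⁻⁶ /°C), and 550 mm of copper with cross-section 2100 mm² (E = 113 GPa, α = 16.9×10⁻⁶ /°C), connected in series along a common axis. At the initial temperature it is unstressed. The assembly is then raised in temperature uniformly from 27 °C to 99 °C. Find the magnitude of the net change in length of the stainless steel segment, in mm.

|ΔL| ≈ 0.184 mm

Free thermal expansion of the whole bar: Σ αᵢΔT Lᵢ = 16.3×10⁻⁶×72×380 + 18.5×10⁻⁶×72×575 + 16.9×10⁻⁶×72×550 = 1.881 mm.
The rigid supports impose zero overall length change; the single axial force P common to all segments must satisfy P Σ Lᵢ/(AᵢEᵢ) = δ_free.
Σ Lᵢ/(AᵢEᵢ) = 380/(2125×192×10³) + 575/(1575×106×10³) + 550/(2100×113×10³) = 6.693×10⁻⁶ mm/N.
P = 1.881 / 6.693×10⁻⁶ = 281000 N = 281 kN, compressive.
For the stainless steel segment, free thermal change = 16.3×10⁻⁶×72×380 = 0.446 mm and elastic change from P = 281000×380/(2125×192×10³) = 0.2618 mm; these oppose, so the net change is 0.184 mm (segment lengthens).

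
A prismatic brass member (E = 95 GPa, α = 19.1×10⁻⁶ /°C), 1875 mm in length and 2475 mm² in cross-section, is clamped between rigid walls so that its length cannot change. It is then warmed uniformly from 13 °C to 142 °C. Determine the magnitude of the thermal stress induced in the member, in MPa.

Because both ends are immovable the net strain is zero, and the suppressed thermal strain is αΔT = 19.1×10⁻⁶ × 129 = 2463.9×10⁻⁶.
Hence σ = E·αΔT = 95×10³ × 2463.9×10⁻⁶ = 234.1 MPa, compressive.

σ ≈ 234 MPa (compressive)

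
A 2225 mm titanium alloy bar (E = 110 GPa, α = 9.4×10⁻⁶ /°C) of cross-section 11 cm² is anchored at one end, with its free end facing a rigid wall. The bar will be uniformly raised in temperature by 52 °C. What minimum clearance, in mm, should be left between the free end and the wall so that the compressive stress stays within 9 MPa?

g ≈ 0.906 mm

With no wall the bar would lengthen by αΔT L = 9.4×10⁻⁶ × 52 × 2225 = 1.088 mm.
A stress of 9 MPa corresponds to the wall pushing the bar back by σL/E = 9×2225/(110×10³) = 0.182 mm.
The gap must absorb the remainder: g_min = 1.088 − 0.182 = 0.9055 mm.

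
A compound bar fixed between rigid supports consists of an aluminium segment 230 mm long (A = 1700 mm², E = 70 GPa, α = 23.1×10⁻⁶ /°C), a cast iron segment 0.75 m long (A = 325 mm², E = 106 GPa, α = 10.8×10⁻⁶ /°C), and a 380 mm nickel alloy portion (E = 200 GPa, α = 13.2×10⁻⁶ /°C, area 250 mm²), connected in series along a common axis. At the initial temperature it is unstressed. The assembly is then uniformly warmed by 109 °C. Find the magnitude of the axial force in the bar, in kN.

Free thermal expansion of the whole bar: Σ αᵢΔT Lᵢ = 23.1×10⁻⁶×109×230 + 10.8×10⁻⁶×109×750 + 13.2×10⁻⁶×109×380 = 2.009 mm.
Since the ends are fixed, an axial force P builds up, equal in every segment, with P · Σ Lᵢ/(AᵢEᵢ) = δ_free.
Σ Lᵢ/(AᵢEᵢ) = 230/(1700×70×10³) + 750/(325×106×10³) + 380/(250×200×10³) = 3.13×10⁻⁵ mm/N.
So P = 2.009 / 3.13×10⁻⁵ = 64.17 kN, compressive.

P ≈ 64.2 kN (compressive)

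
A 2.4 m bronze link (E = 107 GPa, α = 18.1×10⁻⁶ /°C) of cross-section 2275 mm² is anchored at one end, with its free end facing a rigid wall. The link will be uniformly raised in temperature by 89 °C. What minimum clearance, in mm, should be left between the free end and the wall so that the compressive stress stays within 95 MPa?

Free expansion if unrestrained: δ_free = αΔT L = 18.1×10⁻⁶ × 89 × 2400 = 3.866 mm.
A stress of 95 MPa corresponds to the wall pushing the link back by σL/E = 95×2400/(107×10³) = 2.131 mm.
So the gap has to take up the difference, g_min = δ_free − σL/E = 3.866 − 2.131 = 1.735 mm.

g ≈ 1.74 mm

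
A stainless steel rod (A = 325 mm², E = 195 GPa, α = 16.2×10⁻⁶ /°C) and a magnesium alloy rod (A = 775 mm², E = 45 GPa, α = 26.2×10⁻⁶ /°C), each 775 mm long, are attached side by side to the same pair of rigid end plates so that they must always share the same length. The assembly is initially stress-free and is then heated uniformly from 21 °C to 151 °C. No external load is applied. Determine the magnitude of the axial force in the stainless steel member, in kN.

P ≈ 29.2 kN (tensile in the stainless steel)

The magnesium alloy has the larger α, so on heating it would change length more than the stainless steel if both were free. The rigid plates force a common final length, so the magnesium alloy is put into compression and the stainless steel into tension, with equal and opposite forces P (no external load).
Compatibility of the two members (thermal + elastic change equal): (α₁ − α₂)ΔT = P·[1/(A₁E₁) + 1/(A₂E₂)].
|α₁ − α₂|·ΔT = 10×10⁻⁶ × 130 = 0.0013.
1/(A₁E₁) + 1/(A₂E₂) = 1/(325×195×10³) + 1/(775×45×10³) = 4.445×10⁻⁸ N⁻¹.
P = 0.0013 / 4.445×10⁻⁸ = 29240 N = 29.24 kN.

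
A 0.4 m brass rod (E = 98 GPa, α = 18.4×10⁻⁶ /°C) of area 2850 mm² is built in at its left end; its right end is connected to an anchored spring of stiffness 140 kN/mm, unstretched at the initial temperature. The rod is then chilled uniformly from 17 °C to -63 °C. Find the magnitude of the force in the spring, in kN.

P ≈ 68.7 kN

If the spring were absent the rod would shorten by αΔT L = 18.4×10⁻⁶ × 80 × 400 = 0.5888 mm.
With a force P in the spring, the elastic change of the rod is PL/(AE) and that of the spring is P/k; compatibility requires their sum to equal δ_free.
P [ L/(AE) + 1/k ] = δ_free → P [ 400/(2850×98×10³) + 1/(140×10³) ] = 0.5888.
P = 0.5888 / 8.575×10⁻⁶ = 68660 N.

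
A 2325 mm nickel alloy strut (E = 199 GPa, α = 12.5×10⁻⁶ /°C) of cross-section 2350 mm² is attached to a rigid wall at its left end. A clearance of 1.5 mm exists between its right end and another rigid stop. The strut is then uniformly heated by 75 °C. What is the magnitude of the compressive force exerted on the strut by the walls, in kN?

If the wall were absent the strut would grow by αΔT L = 12.5×10⁻⁶ × 75 × 2325 = 2.18 mm.
The gap closes (δ_free > 1.5 mm) and the wall then resists a further 2.18 − 1.5 = 0.6797 mm of expansion.
So σ = E(δ_free − g)/L = 199×10³ × 0.6797/2325 = 58.18 MPa.
P = σA = 58.18 × 2350 = 136.7 kN.

P ≈ 137 kN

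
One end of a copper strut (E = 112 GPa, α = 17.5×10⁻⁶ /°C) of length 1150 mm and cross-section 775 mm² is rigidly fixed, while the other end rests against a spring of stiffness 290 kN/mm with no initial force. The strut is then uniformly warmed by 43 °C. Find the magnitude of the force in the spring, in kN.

P ≈ 51.8 kN

Free thermal expansion: δ_free = αΔT L = 17.5×10⁻⁶ × 43 × 1150 = 0.8654 mm.
Let P be the compressive force at the spring. The strut shortens elastically by PL/(AE) and the spring compresses by P/k; together these equal δ_free.
P [ L/(AE) + 1/k ] = δ_free → P [ 1150/(775×112×10³) + 1/(290×10³) ] = 0.8654.
P = 0.8654 / 1.67×10⁻⁵ = 51830 N.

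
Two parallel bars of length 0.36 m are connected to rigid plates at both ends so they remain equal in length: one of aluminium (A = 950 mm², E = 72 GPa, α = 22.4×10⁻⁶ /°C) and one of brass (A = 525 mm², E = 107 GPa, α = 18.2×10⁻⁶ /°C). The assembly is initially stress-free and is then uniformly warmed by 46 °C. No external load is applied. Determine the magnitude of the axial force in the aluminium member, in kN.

Equilibrium of a rigid end plate with no external load gives equal and opposite internal forces ±P in the two members. Since α_{aluminium} > α_{brass}, heating drives the aluminium into compression and the brass into tension.
Equating the net (thermal + elastic) strains gives |α₁ − α₂|·ΔT = P·[1/(A₁E₁) + 1/(A₂E₂)].
|α₁ − α₂|·ΔT = 4.2×10⁻⁶ × 46 = 0.0001932.
1/(A₁E₁) + 1/(A₂E₂) = 1/(950×72×10³) + 1/(525×107×10³) = 3.242×10⁻⁸ N⁻¹.
So P = 0.0001932 / 3.242×10⁻⁸ = 5.959 kN.

P ≈ 5.96 kN (compressive in the aluminium)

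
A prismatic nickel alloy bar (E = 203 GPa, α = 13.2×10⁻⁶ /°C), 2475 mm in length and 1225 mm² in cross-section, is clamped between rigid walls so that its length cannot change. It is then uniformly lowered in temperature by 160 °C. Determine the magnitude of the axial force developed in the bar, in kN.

P ≈ 525 kN (tensile)

Full restraint means ε = 0, so the stress is σ = EαΔT = 203×10³ × 13.2×10⁻⁶ × 160 = 428.7 MPa.
P = AEαΔT = 1225 × 203×10³ × 13.2×10⁻⁶ × 160 = 525.2 kN (tensile).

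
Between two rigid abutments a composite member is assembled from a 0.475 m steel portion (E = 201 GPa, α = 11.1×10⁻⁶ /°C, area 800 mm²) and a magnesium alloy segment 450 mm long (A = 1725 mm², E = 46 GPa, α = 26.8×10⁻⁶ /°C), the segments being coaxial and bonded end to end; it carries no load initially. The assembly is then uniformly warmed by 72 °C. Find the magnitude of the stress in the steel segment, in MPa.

σ ≈ 181 MPa (compressive)

With the walls removed the bar would change length by δ_free = Σ αᵢΔT Lᵢ = 11.1×10⁻⁶×72×475 + 26.8×10⁻⁶×72×450 = 1.248 mm.
The walls prevent any net length change, so an axial force P (same in every segment) develops. Compatibility: P · Σ Lᵢ/(AᵢEᵢ) = δ_free.
The series flexibility is Σ Lᵢ/(AᵢEᵢ) = 475/(800×201×10³) + 450/(1725×46×10³) = 8.625×10⁻⁶ mm/N.
Hence P = δ_free / Σ(L/AE) = 1.248/8.625×10⁻⁶ = 144.7 kN (compressive).
σ_{steel} = P / A = 144700 / 800 = 180.9 MPa.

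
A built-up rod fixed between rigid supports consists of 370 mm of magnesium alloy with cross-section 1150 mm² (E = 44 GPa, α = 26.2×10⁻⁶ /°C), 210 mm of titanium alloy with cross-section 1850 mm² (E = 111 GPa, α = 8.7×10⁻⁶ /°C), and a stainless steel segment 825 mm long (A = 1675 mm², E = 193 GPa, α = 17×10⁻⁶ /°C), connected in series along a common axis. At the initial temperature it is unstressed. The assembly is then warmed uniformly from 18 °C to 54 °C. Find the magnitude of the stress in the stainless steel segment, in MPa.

If the supports were absent, the total length change would be Σ αᵢΔT Lᵢ = 26.2×10⁻⁶×36×370 + 8.7×10⁻⁶×36×210 + 17×10⁻⁶×36×825 = 0.9197 mm.
The rigid supports impose zero overall length change; the single axial force P common to all segments must satisfy P Σ Lᵢ/(AᵢEᵢ) = δ_free.
Σ Lᵢ/(AᵢEᵢ) = 370/(1150×44×10³) + 210/(1850×111×10³) + 825/(1675×193×10³) = 1.089×10⁻⁵ mm/N.
P = 0.9197 / 1.089×10⁻⁵ = 84470 N = 84.47 kN, compressive.
σ_{stainless steel} = P / A = 84470 / 1675 = 50.43 MPa.

σ ≈ 50.4 MPa (compressive)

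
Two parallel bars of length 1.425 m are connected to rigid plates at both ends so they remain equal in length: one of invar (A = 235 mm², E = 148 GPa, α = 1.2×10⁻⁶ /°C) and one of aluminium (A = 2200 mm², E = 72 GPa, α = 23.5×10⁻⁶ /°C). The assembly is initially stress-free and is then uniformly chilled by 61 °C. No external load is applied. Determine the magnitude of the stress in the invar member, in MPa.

Both members must finish at the same length. With the larger α, the aluminium tends to over-contract; the plates restrain it, putting the aluminium in tension and the invar in compression. With no external load the two internal forces are equal and opposite, magnitude P.
Compatibility of the two members (thermal + elastic change equal): (α₁ − α₂)ΔT = P·[1/(A₁E₁) + 1/(A₂E₂)].
|α₁ − α₂|·ΔT = 22.3×10⁻⁶ × 61 = 0.00136.
1/(A₁E₁) + 1/(A₂E₂) = 1/(235×148×10³) + 1/(2200×72×10³) = 3.507×10⁻⁸ N⁻¹.
So P = 0.00136 / 3.507×10⁻⁸ = 38.79 kN.
σ_{invar} = P/A₁ = 38790/235 = 165.1 MPa, compressive.

σ ≈ 165 MPa (compressive)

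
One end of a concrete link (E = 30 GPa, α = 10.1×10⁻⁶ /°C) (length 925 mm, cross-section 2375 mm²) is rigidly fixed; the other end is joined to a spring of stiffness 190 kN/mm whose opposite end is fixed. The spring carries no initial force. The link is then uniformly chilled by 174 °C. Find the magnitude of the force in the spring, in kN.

If the spring were absent the link would shorten by αΔT L = 10.1×10⁻⁶ × 174 × 925 = 1.626 mm.
With a force P in the spring, the elastic change of the link is PL/(AE) and that of the spring is P/k; compatibility requires their sum to equal δ_free.
So P = δ_free / [L/(AE) + 1/k] = 1.626 / [ 925/(2375×30×10³) + 1/(190×10³) ].
P = 1.626 / 1.825×10⁻⁵ = 89100 N.

P ≈ 89.1 kN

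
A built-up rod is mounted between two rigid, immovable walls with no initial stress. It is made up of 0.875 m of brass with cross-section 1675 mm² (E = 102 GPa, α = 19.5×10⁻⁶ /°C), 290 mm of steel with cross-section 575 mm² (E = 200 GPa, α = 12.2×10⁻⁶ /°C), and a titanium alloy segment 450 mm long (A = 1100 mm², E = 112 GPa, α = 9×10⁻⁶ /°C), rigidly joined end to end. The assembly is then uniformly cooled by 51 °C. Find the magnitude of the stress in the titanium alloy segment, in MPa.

σ ≈ 101 MPa (tensile)

Free thermal contraction of the whole bar: Σ αᵢΔT Lᵢ = 19.5×10⁻⁶×51×875 + 12.2×10⁻⁶×51×290 + 9×10⁻⁶×51×450 = 1.257 mm.
The walls prevent any net length change, so an axial force P (same in every segment) develops. Compatibility: P · Σ Lᵢ/(AᵢEᵢ) = δ_free.
Σ Lᵢ/(AᵢEᵢ) = 875/(1675×102×10³) + 290/(575×200×10³) + 450/(1100×112×10³) = 1.13×10⁻⁵ mm/N.
Hence P = δ_free / Σ(L/AE) = 1.257/1.13×10⁻⁵ = 111.3 kN (tensile).
σ_{titanium alloy} = P / A = 111300 / 1100 = 101.2 MPa.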